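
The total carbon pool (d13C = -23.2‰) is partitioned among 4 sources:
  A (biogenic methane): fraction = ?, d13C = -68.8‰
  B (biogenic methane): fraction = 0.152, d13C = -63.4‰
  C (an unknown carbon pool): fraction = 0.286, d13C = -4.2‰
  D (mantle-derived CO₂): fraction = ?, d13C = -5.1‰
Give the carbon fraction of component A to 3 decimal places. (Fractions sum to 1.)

Let f_A and f_D be the unknown fractions; fractions sum to 1 so f_A + f_D = 0.562.
Mass balance: Σ fᵢ·δᵢ = δ_bulk ⇒ f_A·(-68.8) + f_D·(-5.1) = -23.2 − (-10.838) = -12.362
Substitute f_D = 0.562 − f_A:
f_A·(-68.8 − -5.1) = -12.362 − 0.562×(-5.1) = -9.496
f_A = -9.496 / -63.7 = 0.1491

0.149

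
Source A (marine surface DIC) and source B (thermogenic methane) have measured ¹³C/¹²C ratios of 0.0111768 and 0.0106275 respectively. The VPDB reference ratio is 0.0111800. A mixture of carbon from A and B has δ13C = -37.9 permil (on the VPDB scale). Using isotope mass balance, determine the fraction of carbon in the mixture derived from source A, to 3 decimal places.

0.234

δ_A = (0.0111768/0.0111800 − 1)×1000 = (0.999714 − 1)×1000 = -0.286 permil
δ_B = (0.0106275/0.0111800 − 1)×1000 = (0.950581 − 1)×1000 = -49.419 permil
f_A = (δ_mix − δ_B)/(δ_A − δ_B) = (-37.9 − (-49.419))/(-0.286 − (-49.419))
f_A = 11.519 / 49.132 = 0.2344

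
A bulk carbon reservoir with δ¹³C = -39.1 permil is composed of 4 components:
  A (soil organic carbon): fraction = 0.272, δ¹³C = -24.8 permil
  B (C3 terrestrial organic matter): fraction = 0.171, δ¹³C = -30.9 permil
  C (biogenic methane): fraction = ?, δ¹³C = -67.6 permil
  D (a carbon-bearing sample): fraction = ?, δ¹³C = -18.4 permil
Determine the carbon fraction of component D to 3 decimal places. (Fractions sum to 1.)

0.215

Let f_D and f_C be the unknown fractions; fractions sum to 1 so f_D + f_C = 0.557.
Mass balance: Σ fᵢ·δᵢ = δ_bulk ⇒ f_D·(-18.4) + f_C·(-67.6) = -39.1 − (-12.030) = -27.071
Substitute f_C = 0.557 − f_D:
f_D·(-18.4 − -67.6) = -27.071 − 0.557×(-67.6) = 10.583
f_D = 10.583 / 49.2 = 0.2151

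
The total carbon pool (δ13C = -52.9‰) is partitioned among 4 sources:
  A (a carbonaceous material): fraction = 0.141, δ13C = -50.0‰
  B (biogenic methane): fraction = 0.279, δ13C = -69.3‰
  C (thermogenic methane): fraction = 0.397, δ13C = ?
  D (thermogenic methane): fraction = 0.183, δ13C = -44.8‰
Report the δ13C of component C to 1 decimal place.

-46.1‰

Isotope mass balance: δ_bulk = Σ fᵢ·δᵢ.
-52.9 = 0.141×(-50.0) + 0.279×(-69.3) + 0.397×δ_C + 0.183×(-44.8)
0.397·δ_C = -52.9 − (-34.583) = -18.317
δ_C = -18.317 / 0.397 = -46.14‰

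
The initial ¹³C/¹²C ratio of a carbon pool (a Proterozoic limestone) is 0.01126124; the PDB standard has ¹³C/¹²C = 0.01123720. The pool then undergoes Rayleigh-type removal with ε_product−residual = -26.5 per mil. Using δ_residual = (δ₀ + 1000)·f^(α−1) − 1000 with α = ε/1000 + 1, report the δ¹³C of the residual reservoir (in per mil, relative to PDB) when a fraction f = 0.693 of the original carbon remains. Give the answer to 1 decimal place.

11.9 per mil

δ₀ = (0.01126124/0.01123720 − 1)×1000 = (1.002139 − 1)×1000 = 2.139 per mil
α − 1 = ε/1000 = -0.0265
f^(α−1) = 0.693^(-0.0265) = 1.009766
δ_res = (2.139 + 1000) × 1.009766 − 1000 = 1011.926 − 1000 = 11.93 per mil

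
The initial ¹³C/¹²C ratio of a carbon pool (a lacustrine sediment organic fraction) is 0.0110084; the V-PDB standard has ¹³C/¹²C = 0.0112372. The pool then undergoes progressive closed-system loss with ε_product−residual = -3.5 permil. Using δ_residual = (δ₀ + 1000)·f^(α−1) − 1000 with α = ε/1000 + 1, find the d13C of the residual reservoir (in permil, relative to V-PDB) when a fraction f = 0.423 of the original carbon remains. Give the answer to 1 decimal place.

-17.4 permil

δ₀ = (0.0110084/0.0112372 − 1)×1000 = (0.979639 − 1)×1000 = -20.361 permil
α − 1 = ε/1000 = -0.0035
f^(α−1) = 0.423^(-0.0035) = 1.003016
δ_res = (-20.361 + 1000) × 1.003016 − 1000 = 982.594 − 1000 = -17.41 permil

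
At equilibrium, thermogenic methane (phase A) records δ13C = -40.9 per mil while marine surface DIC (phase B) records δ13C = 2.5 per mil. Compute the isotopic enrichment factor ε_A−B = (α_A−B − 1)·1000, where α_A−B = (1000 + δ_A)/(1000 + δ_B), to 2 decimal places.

-43.29 per mil

α_A−B = (1000 + -40.9) / (1000 + 2.5) = 959.1 / 1002.5 = 0.956708
ε_A−B = (0.956708 − 1) × 1000 = -43.292 per mil
(The approximation ε ≈ δ_A − δ_B would give -43.4 per mil.)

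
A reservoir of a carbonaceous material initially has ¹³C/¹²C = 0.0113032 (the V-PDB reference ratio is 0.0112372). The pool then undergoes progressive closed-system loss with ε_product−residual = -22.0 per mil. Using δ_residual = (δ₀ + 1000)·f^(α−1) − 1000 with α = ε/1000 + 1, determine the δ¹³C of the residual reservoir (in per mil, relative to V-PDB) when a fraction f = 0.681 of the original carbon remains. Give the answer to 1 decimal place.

14.4 per mil

δ₀ = (0.0113032/0.0112372 − 1)×1000 = (1.005873 − 1)×1000 = 5.873 per mil
α − 1 = ε/1000 = -0.0220
f^(α−1) = 0.681^(-0.0220) = 1.008488
δ_res = (5.873 + 1000) × 1.008488 − 1000 = 1014.411 − 1000 = 14.41 per mil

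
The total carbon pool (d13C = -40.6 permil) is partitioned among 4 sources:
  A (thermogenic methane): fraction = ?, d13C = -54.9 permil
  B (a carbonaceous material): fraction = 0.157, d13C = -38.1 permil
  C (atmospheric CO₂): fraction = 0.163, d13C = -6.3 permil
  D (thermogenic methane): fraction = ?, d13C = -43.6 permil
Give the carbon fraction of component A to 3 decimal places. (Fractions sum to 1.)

Let f_A and f_D be the unknown fractions; fractions sum to 1 so f_A + f_D = 0.680.
Mass balance: Σ fᵢ·δᵢ = δ_bulk ⇒ f_A·(-54.9) + f_D·(-43.6) = -40.6 − (-7.009) = -33.591
Substitute f_D = 0.680 − f_A:
f_A·(-54.9 − -43.6) = -33.591 − 0.680×(-43.6) = -3.943
f_A = -3.943 / -11.3 = 0.3490

0.349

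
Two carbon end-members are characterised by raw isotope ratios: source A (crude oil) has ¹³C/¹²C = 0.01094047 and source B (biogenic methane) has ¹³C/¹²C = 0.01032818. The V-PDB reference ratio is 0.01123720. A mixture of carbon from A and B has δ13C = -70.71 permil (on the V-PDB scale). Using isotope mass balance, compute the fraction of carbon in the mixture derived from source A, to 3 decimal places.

δ_A = (0.01094047/0.01123720 − 1)×1000 = (0.973594 − 1)×1000 = -26.406 permil
δ_B = (0.01032818/0.01123720 − 1)×1000 = (0.919106 − 1)×1000 = -80.894 permil
f_A = (δ_mix − δ_B)/(δ_A − δ_B) = (-70.71 − (-80.894))/(-26.406 − (-80.894))
f_A = 10.184 / 54.488 = 0.1869

0.187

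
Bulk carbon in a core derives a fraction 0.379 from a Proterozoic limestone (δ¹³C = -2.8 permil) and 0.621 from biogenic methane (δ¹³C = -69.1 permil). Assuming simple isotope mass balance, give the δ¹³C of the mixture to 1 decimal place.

-44.0 permil

δ_mix = f_A·δ_A + f_B·δ_B
δ_mix = 0.379 × (-2.8) + 0.621 × (-69.1)
δ_mix = -1.06 + -42.91 = -43.97 permil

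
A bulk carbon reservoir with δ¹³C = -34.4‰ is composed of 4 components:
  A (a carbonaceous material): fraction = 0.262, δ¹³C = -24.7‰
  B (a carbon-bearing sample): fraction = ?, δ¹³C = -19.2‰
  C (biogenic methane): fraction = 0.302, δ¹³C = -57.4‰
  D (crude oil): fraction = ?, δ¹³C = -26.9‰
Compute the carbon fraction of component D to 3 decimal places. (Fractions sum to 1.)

Let f_D and f_B be the unknown fractions; fractions sum to 1 so f_D + f_B = 0.436.
Mass balance: Σ fᵢ·δᵢ = δ_bulk ⇒ f_D·(-26.9) + f_B·(-19.2) = -34.4 − (-23.806) = -10.594
Substitute f_B = 0.436 − f_D:
f_D·(-26.9 − -19.2) = -10.594 − 0.436×(-19.2) = -2.223
f_D = -2.223 / -7.7 = 0.2886

0.289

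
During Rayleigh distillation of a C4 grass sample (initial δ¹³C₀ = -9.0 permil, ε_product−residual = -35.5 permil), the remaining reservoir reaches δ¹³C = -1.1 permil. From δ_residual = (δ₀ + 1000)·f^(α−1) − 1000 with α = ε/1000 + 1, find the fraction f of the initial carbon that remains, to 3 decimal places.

α − 1 = ε/1000 = -0.0355
(δ_res + 1000)/(δ₀ + 1000) = (-1.1 + 1000)/(-9.0 + 1000) = 998.9/991.0 = 1.007972
f = 1.007972^(1/-0.0355) = exp(ln(1.007972)/-0.0355) = exp(0.00794/-0.0355)
f = exp(-0.2237) = 0.7996

0.800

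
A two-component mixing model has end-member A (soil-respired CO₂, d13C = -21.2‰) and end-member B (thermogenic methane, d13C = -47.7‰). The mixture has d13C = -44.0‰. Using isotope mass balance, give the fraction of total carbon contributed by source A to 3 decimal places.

δ_mix = f_A·δ_A + (1 − f_A)·δ_B  ⇒  f_A = (δ_mix − δ_B)/(δ_A − δ_B)
f_A = (-44.0 − (-47.7)) / (-21.2 − (-47.7))
f_A = 3.7 / 26.5 = 0.1396

0.140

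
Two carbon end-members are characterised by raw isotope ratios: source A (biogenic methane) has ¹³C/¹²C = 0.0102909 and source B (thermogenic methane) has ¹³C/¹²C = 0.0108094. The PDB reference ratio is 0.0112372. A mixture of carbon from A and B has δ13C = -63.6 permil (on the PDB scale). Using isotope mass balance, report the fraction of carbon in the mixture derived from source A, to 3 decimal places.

0.553

δ_A = (0.0102909/0.0112372 − 1)×1000 = (0.915789 − 1)×1000 = -84.211 permil
δ_B = (0.0108094/0.0112372 − 1)×1000 = (0.961930 − 1)×1000 = -38.070 permil
f_A = (δ_mix − δ_B)/(δ_A − δ_B) = (-63.6 − (-38.070))/(-84.211 − (-38.070))
f_A = -25.530 / -46.141 = 0.5533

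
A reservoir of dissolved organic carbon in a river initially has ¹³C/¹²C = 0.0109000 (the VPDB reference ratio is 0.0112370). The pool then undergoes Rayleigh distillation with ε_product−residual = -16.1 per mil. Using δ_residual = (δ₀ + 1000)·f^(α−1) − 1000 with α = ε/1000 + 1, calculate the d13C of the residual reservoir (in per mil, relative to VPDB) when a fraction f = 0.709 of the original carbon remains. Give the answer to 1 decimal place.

-24.6 per mil

δ₀ = (0.0109000/0.0112370 − 1)×1000 = (0.970010 − 1)×1000 = -29.990 per mil
α − 1 = ε/1000 = -0.0161
f^(α−1) = 0.709^(-0.0161) = 1.005552
δ_res = (-29.990 + 1000) × 1.005552 − 1000 = 975.395 − 1000 = -24.60 per mil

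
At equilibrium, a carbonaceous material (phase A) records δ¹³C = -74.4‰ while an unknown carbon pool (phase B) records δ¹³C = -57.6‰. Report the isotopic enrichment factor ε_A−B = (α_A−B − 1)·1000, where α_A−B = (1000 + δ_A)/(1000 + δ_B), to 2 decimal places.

-17.83‰

α_A−B = (1000 + -74.4) / (1000 + -57.6) = 925.6 / 942.4 = 0.982173
ε_A−B = (0.982173 − 1) × 1000 = -17.827‰
(The approximation ε ≈ δ_A − δ_B would give -16.8‰.)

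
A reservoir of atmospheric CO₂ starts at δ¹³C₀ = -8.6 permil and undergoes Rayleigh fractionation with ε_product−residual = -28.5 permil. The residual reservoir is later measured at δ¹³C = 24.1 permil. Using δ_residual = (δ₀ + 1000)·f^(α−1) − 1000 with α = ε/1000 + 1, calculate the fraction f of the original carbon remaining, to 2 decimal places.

α − 1 = ε/1000 = -0.0285
(δ_res + 1000)/(δ₀ + 1000) = (24.1 + 1000)/(-8.6 + 1000) = 1024.1/991.4 = 1.032984
f = 1.032984^(1/-0.0285) = exp(ln(1.032984)/-0.0285) = exp(0.03245/-0.0285)
f = exp(-1.1386) = 0.3203

0.32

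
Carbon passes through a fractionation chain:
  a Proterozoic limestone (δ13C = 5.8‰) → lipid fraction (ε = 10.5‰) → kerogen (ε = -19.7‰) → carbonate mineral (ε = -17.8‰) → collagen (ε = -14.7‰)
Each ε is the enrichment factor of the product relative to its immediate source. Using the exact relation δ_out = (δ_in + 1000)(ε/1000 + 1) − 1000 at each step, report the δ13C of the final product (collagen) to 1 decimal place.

step 1: δ = (5.80 + 1000)·(10.5/1000 + 1) − 1000 = 16.36‰
step 2: δ = (16.36 + 1000)·(-19.7/1000 + 1) − 1000 = -3.66‰
step 3: δ = (-3.66 + 1000)·(-17.8/1000 + 1) − 1000 = -21.40‰
step 4: δ = (-21.40 + 1000)·(-14.7/1000 + 1) − 1000 = -35.78‰

-35.8‰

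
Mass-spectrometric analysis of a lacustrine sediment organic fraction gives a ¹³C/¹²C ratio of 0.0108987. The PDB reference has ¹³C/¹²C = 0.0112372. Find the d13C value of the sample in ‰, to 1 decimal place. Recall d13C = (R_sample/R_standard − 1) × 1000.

-30.1‰

d13C = (R_sample / R_standard − 1) × 1000
R_sample / R_standard = 0.0108987 / 0.0112372 = 0.969877
d13C = (0.969877 − 1) × 1000 = -30.12‰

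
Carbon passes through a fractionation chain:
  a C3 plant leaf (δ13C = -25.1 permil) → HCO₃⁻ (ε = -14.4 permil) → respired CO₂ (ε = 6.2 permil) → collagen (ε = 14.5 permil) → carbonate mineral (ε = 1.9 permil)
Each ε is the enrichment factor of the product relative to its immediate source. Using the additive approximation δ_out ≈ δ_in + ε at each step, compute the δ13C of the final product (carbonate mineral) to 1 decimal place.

-16.9 permil

step 1: δ ≈ -25.1 + (-14.4) = -39.5 permil
step 2: δ ≈ -39.5 + (6.2) = -33.3 permil
step 3: δ ≈ -33.3 + (14.5) = -18.8 permil
step 4: δ ≈ -18.8 + (1.9) = -16.9 permil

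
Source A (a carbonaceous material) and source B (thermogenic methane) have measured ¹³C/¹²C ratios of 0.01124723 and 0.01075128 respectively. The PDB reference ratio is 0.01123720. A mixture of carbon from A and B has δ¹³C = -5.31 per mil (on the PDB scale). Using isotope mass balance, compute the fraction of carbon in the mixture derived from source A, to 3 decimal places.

δ_A = (0.01124723/0.01123720 − 1)×1000 = (1.000893 − 1)×1000 = 0.893 per mil
δ_B = (0.01075128/0.01123720 − 1)×1000 = (0.956758 − 1)×1000 = -43.242 per mil
f_A = (δ_mix − δ_B)/(δ_A − δ_B) = (-5.31 − (-43.242))/(0.893 − (-43.242))
f_A = 37.932 / 44.135 = 0.8595

0.859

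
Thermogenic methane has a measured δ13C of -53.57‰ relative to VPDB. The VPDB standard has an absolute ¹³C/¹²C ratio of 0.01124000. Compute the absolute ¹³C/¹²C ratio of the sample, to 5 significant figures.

0.010638

R_sample = R_standard × (δ13C/1000 + 1)
R_sample = 0.01124000 × (-53.57/1000 + 1) = 0.01124000 × 0.946430
R_sample = 0.0106379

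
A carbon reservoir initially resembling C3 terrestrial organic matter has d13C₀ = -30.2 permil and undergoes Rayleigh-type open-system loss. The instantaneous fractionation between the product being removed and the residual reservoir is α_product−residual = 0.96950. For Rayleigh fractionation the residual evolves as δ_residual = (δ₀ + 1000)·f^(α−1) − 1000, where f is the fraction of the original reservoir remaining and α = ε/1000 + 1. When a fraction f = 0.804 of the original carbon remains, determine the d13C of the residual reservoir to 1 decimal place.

Rayleigh residual: δ_res = (δ₀ + 1000)·f^(α−1) − 1000
α − 1 = -0.03050
f^(α−1) = 0.804^(-0.03050) = 1.006676
δ_res = (-30.2 + 1000) × 1.006676 − 1000 = 976.274 − 1000 = -23.73 permil

-23.7 permil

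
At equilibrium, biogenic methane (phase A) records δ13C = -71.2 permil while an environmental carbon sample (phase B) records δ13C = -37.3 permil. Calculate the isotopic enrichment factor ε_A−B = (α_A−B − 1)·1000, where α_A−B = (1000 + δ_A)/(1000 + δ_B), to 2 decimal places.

-35.21 permil

α_A−B = (1000 + -71.2) / (1000 + -37.3) = 928.8 / 962.7 = 0.964787
ε_A−B = (0.964787 − 1) × 1000 = -35.213 permil
(The approximation ε ≈ δ_A − δ_B would give -33.9 permil.)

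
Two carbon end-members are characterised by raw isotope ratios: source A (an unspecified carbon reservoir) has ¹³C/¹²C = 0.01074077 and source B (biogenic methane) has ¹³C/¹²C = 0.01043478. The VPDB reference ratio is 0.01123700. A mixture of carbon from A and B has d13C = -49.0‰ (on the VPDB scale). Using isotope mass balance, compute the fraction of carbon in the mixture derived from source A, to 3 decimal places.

δ_A = (0.01074077/0.01123700 − 1)×1000 = (0.955840 − 1)×1000 = -44.160‰
δ_B = (0.01043478/0.01123700 − 1)×1000 = (0.928609 − 1)×1000 = -71.391‰
f_A = (δ_mix − δ_B)/(δ_A − δ_B) = (-49.0 − (-71.391))/(-44.160 − (-71.391))
f_A = 22.391 / 27.231 = 0.8223

0.822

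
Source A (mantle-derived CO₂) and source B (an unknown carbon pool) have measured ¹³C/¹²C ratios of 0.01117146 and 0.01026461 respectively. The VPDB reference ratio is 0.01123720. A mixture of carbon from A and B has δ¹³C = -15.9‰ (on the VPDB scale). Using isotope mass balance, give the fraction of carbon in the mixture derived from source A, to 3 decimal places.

δ_A = (0.01117146/0.01123720 − 1)×1000 = (0.994150 − 1)×1000 = -5.850‰
δ_B = (0.01026461/0.01123720 − 1)×1000 = (0.913449 − 1)×1000 = -86.551‰
f_A = (δ_mix − δ_B)/(δ_A − δ_B) = (-15.9 − (-86.551))/(-5.850 − (-86.551))
f_A = 70.651 / 80.701 = 0.8755

0.875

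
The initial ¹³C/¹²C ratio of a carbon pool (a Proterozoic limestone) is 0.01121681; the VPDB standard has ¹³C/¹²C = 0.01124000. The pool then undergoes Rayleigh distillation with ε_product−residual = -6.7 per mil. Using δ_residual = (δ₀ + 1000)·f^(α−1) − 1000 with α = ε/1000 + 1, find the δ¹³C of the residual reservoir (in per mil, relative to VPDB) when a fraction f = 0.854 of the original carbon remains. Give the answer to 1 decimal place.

-1.0 per mil

δ₀ = (0.01121681/0.01124000 − 1)×1000 = (0.997937 − 1)×1000 = -2.063 per mil
α − 1 = ε/1000 = -0.0067
f^(α−1) = 0.854^(-0.0067) = 1.001058
δ_res = (-2.063 + 1000) × 1.001058 − 1000 = 998.993 − 1000 = -1.01 per mil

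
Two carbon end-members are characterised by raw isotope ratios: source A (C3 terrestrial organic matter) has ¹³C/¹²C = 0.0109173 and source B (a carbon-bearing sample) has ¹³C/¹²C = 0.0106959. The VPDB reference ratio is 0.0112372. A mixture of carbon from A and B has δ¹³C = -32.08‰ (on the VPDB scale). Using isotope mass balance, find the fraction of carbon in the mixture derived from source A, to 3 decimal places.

0.817

δ_A = (0.0109173/0.0112372 − 1)×1000 = (0.971532 − 1)×1000 = -28.468‰
δ_B = (0.0106959/0.0112372 − 1)×1000 = (0.951830 − 1)×1000 = -48.170‰
f_A = (δ_mix − δ_B)/(δ_A − δ_B) = (-32.08 − (-48.170))/(-28.468 − (-48.170))
f_A = 16.090 / 19.702 = 0.8167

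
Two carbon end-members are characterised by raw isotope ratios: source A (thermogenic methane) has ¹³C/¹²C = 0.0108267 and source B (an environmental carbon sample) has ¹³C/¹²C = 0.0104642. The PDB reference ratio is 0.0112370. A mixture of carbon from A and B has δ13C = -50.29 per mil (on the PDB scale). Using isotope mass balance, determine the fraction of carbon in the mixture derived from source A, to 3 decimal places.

δ_A = (0.0108267/0.0112370 − 1)×1000 = (0.963487 − 1)×1000 = -36.513 per mil
δ_B = (0.0104642/0.0112370 − 1)×1000 = (0.931227 − 1)×1000 = -68.773 per mil
f_A = (δ_mix − δ_B)/(δ_A − δ_B) = (-50.29 − (-68.773))/(-36.513 − (-68.773))
f_A = 18.483 / 32.259 = 0.5729

0.573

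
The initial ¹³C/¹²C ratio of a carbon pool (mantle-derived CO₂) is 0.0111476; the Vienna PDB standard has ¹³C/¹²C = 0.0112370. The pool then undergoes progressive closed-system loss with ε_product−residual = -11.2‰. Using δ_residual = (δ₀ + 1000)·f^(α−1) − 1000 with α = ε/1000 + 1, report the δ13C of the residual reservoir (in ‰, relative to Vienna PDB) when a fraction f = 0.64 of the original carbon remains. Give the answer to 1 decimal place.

-3.0‰

δ₀ = (0.0111476/0.0112370 − 1)×1000 = (0.992044 − 1)×1000 = -7.956‰
α − 1 = ε/1000 = -0.0112
f^(α−1) = 0.64^(-0.0112) = 1.005011
δ_res = (-7.956 + 1000) × 1.005011 − 1000 = 997.015 − 1000 = -2.98‰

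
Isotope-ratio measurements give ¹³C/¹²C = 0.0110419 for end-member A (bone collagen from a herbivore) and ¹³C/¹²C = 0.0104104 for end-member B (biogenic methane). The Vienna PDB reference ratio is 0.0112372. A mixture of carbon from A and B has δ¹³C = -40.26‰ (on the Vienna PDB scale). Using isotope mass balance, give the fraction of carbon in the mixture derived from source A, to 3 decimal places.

0.593

δ_A = (0.0110419/0.0112372 − 1)×1000 = (0.982620 − 1)×1000 = -17.380‰
δ_B = (0.0104104/0.0112372 − 1)×1000 = (0.926423 − 1)×1000 = -73.577‰
f_A = (δ_mix − δ_B)/(δ_A − δ_B) = (-40.26 − (-73.577))/(-17.380 − (-73.577))
f_A = 33.317 / 56.197 = 0.5929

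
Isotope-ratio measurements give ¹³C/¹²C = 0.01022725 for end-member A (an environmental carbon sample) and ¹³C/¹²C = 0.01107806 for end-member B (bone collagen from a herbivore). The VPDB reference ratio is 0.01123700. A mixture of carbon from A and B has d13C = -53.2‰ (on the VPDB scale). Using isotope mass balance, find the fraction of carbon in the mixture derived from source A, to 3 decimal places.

δ_A = (0.01022725/0.01123700 − 1)×1000 = (0.910141 − 1)×1000 = -89.859‰
δ_B = (0.01107806/0.01123700 − 1)×1000 = (0.985856 − 1)×1000 = -14.144‰
f_A = (δ_mix − δ_B)/(δ_A − δ_B) = (-53.2 − (-14.144))/(-89.859 − (-14.144))
f_A = -39.056 / -75.715 = 0.5158

0.516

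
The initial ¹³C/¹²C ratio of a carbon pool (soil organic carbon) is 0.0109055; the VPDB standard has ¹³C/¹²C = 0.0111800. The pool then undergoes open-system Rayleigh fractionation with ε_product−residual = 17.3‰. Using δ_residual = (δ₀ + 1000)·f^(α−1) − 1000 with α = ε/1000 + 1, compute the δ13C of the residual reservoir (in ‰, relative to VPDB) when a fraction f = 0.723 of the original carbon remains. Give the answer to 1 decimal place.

δ₀ = (0.0109055/0.0111800 − 1)×1000 = (0.975447 − 1)×1000 = -24.553‰
α − 1 = ε/1000 = 0.0173
f^(α−1) = 0.723^(0.0173) = 0.994405
δ_res = (-24.553 + 1000) × 0.994405 − 1000 = 969.989 − 1000 = -30.01‰

-30.0‰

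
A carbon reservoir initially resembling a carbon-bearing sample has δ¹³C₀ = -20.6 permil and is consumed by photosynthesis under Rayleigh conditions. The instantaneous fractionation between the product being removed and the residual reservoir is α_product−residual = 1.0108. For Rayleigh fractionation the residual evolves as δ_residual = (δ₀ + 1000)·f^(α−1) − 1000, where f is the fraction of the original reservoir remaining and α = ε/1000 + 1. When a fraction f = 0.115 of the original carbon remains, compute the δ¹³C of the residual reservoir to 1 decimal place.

Rayleigh residual: δ_res = (δ₀ + 1000)·f^(α−1) − 1000
α − 1 = 0.01080
f^(α−1) = 0.115^(0.01080) = 0.976912
δ_res = (-20.6 + 1000) × 0.976912 − 1000 = 956.788 − 1000 = -43.21 permil

-43.2 permil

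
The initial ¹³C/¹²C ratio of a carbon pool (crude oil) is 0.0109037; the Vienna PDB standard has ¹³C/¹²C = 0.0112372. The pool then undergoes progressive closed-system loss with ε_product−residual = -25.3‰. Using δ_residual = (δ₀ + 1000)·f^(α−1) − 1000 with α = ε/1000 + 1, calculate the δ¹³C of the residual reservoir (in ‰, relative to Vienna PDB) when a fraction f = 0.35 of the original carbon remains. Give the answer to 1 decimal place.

-3.6‰

δ₀ = (0.0109037/0.0112372 − 1)×1000 = (0.970322 − 1)×1000 = -29.678‰
α − 1 = ε/1000 = -0.0253
f^(α−1) = 0.35^(-0.0253) = 1.026916
δ_res = (-29.678 + 1000) × 1.026916 − 1000 = 996.439 − 1000 = -3.56‰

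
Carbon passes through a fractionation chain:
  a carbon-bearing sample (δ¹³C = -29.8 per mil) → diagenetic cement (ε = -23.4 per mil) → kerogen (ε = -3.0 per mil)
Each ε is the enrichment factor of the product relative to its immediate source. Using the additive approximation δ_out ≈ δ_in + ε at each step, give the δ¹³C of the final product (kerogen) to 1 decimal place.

step 1: δ ≈ -29.8 + (-23.4) = -53.2 per mil
step 2: δ ≈ -53.2 + (-3.0) = -56.2 per mil

-56.2 per mil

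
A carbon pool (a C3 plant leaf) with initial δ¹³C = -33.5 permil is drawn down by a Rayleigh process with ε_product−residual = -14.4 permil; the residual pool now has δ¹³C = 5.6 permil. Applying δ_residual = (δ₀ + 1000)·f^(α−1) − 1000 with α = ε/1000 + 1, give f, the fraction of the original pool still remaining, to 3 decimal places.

α − 1 = ε/1000 = -0.0144
(δ_res + 1000)/(δ₀ + 1000) = (5.6 + 1000)/(-33.5 + 1000) = 1005.6/966.5 = 1.040455
f = 1.040455^(1/-0.0144) = exp(ln(1.040455)/-0.0144) = exp(0.03966/-0.0144)
f = exp(-2.7541) = 0.0637

0.064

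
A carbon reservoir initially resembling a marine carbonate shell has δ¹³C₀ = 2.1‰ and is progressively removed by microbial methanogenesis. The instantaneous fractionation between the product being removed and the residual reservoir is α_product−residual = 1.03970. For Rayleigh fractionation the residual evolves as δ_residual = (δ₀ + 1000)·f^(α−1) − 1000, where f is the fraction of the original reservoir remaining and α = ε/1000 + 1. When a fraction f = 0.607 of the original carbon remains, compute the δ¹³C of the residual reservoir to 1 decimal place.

Rayleigh residual: δ_res = (δ₀ + 1000)·f^(α−1) − 1000
α − 1 = 0.03970
f^(α−1) = 0.607^(0.03970) = 0.980376
δ_res = (2.1 + 1000) × 0.980376 − 1000 = 982.435 − 1000 = -17.57‰

-17.6‰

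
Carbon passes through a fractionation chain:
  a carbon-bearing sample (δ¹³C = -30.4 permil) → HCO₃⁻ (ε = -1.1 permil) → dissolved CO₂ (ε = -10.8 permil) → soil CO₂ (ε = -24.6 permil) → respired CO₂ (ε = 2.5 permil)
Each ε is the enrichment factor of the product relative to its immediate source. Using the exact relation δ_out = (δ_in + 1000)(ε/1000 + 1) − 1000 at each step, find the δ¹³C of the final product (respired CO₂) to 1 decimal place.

-63.2 permil

step 1: δ = (-30.40 + 1000)·(-1.1/1000 + 1) − 1000 = -31.47 permil
step 2: δ = (-31.47 + 1000)·(-10.8/1000 + 1) − 1000 = -41.93 permil
step 3: δ = (-41.93 + 1000)·(-24.6/1000 + 1) − 1000 = -65.50 permil
step 4: δ = (-65.50 + 1000)·(2.5/1000 + 1) − 1000 = -63.16 permil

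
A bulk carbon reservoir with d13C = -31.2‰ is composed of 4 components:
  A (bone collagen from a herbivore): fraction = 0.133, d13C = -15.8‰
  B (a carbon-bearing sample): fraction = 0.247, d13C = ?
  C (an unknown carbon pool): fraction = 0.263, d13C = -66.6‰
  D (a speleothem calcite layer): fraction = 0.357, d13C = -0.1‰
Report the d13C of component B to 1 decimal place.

-46.7‰

Isotope mass balance: δ_bulk = Σ fᵢ·δᵢ.
-31.2 = 0.133×(-15.8) + 0.247×δ_B + 0.263×(-66.6) + 0.357×(-0.1)
0.247·δ_B = -31.2 − (-19.653) = -11.547
δ_B = -11.547 / 0.247 = -46.75‰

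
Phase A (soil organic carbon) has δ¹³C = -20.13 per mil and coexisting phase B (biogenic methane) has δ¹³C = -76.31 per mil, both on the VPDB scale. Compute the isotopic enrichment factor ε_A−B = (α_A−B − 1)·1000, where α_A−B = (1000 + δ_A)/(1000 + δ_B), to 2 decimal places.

α_A−B = (1000 + -20.13) / (1000 + -76.31) = 979.87 / 923.69 = 1.060821
ε_A−B = (1.060821 − 1) × 1000 = 60.821 per mil
(The approximation ε ≈ δ_A − δ_B would give 56.18 per mil.)

60.82 per mil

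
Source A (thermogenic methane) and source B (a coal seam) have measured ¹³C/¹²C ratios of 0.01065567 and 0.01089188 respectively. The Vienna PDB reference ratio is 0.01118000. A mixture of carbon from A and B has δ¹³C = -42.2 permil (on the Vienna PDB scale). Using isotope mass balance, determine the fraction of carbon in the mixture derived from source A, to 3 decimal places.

0.778

δ_A = (0.01065567/0.01118000 − 1)×1000 = (0.953101 − 1)×1000 = -46.899 permil
δ_B = (0.01089188/0.01118000 − 1)×1000 = (0.974229 − 1)×1000 = -25.771 permil
f_A = (δ_mix − δ_B)/(δ_A − δ_B) = (-42.2 − (-25.771))/(-46.899 − (-25.771))
f_A = -16.429 / -21.128 = 0.7776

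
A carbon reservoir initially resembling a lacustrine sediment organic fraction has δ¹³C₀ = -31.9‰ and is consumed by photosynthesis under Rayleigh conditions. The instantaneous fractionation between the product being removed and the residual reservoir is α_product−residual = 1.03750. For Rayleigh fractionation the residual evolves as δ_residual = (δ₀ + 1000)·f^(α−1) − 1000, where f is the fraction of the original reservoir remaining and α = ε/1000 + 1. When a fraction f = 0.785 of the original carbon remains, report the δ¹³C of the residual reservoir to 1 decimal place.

-40.6‰

Rayleigh residual: δ_res = (δ₀ + 1000)·f^(α−1) − 1000
α − 1 = 0.03750
f^(α−1) = 0.785^(0.03750) = 0.990963
δ_res = (-31.9 + 1000) × 0.990963 − 1000 = 959.352 − 1000 = -40.65‰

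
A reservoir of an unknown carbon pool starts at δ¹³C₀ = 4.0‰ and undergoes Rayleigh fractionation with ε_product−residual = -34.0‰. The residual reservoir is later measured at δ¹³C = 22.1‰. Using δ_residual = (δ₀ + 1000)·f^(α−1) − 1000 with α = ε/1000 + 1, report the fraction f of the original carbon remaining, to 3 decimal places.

0.591

α − 1 = ε/1000 = -0.0340
(δ_res + 1000)/(δ₀ + 1000) = (22.1 + 1000)/(4.0 + 1000) = 1022.1/1004.0 = 1.018028
f = 1.018028^(1/-0.0340) = exp(ln(1.018028)/-0.0340) = exp(0.01787/-0.0340)
f = exp(-0.5255) = 0.5913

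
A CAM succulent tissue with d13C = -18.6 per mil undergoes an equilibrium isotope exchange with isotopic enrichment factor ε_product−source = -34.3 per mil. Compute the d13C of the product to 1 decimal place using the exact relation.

-52.3 per mil

Exactly, δ_product = (δ_source + 1000)·(ε/1000 + 1) − 1000.
δ_product = (-18.6 + 1000) × (-34.3/1000 + 1) − 1000
δ_product = -52.26 per mil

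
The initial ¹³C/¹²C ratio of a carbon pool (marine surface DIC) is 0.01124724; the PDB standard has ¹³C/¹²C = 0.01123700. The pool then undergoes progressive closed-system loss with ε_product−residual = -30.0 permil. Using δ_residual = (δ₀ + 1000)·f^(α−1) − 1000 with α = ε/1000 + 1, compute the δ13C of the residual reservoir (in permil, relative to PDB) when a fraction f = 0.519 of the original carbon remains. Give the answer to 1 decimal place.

δ₀ = (0.01124724/0.01123700 − 1)×1000 = (1.000911 − 1)×1000 = 0.911 permil
α − 1 = ε/1000 = -0.0300
f^(α−1) = 0.519^(-0.0300) = 1.019870
δ_res = (0.911 + 1000) × 1.019870 − 1000 = 1020.800 − 1000 = 20.80 permil

20.8 permil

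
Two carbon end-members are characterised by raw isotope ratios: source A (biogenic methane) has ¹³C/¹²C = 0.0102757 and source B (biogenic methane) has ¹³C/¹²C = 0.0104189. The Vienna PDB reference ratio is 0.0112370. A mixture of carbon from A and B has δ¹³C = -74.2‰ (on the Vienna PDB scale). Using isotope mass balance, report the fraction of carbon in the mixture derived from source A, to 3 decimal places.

0.110

δ_A = (0.0102757/0.0112370 − 1)×1000 = (0.914452 − 1)×1000 = -85.548‰
δ_B = (0.0104189/0.0112370 − 1)×1000 = (0.927196 − 1)×1000 = -72.804‰
f_A = (δ_mix − δ_B)/(δ_A − δ_B) = (-74.2 − (-72.804))/(-85.548 − (-72.804))
f_A = -1.396 / -12.744 = 0.1095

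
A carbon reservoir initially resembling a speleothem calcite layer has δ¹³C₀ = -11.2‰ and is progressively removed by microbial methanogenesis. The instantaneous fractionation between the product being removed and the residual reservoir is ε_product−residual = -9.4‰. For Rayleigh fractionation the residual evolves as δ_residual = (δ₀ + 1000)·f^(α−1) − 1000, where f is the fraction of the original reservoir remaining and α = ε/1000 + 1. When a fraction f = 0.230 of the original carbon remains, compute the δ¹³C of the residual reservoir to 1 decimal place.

Rayleigh residual: δ_res = (δ₀ + 1000)·f^(α−1) − 1000
α = ε/1000 + 1 = 0.99060, so α − 1 = -0.00940
f^(α−1) = 0.230^(-0.00940) = 1.013911
δ_res = (-11.2 + 1000) × 1.013911 − 1000 = 1002.555 − 1000 = 2.56‰

2.6‰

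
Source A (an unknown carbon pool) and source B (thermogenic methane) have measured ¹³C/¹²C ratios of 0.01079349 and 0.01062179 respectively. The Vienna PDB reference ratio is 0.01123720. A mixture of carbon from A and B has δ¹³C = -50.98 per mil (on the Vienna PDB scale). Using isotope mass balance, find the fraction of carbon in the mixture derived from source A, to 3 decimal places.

δ_A = (0.01079349/0.01123720 − 1)×1000 = (0.960514 − 1)×1000 = -39.486 per mil
δ_B = (0.01062179/0.01123720 − 1)×1000 = (0.945235 − 1)×1000 = -54.765 per mil
f_A = (δ_mix − δ_B)/(δ_A − δ_B) = (-50.98 − (-54.765))/(-39.486 − (-54.765))
f_A = 3.785 / 15.280 = 0.2477

0.248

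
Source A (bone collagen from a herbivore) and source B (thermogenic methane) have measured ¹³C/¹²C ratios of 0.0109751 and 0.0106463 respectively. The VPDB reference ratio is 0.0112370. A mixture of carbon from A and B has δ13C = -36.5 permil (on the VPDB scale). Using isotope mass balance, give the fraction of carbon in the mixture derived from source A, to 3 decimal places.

δ_A = (0.0109751/0.0112370 − 1)×1000 = (0.976693 − 1)×1000 = -23.307 permil
δ_B = (0.0106463/0.0112370 − 1)×1000 = (0.947433 − 1)×1000 = -52.567 permil
f_A = (δ_mix − δ_B)/(δ_A − δ_B) = (-36.5 − (-52.567))/(-23.307 − (-52.567))
f_A = 16.067 / 29.260 = 0.5491

0.549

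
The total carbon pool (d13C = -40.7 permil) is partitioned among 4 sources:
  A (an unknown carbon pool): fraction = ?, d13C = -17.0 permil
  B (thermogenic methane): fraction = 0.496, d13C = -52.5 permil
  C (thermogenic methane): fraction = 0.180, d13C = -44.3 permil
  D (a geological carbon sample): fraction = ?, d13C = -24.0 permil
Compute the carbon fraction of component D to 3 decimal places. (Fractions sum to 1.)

0.168

Let f_D and f_A be the unknown fractions; fractions sum to 1 so f_D + f_A = 0.324.
Mass balance: Σ fᵢ·δᵢ = δ_bulk ⇒ f_D·(-24.0) + f_A·(-17.0) = -40.7 − (-34.014) = -6.686
Substitute f_A = 0.324 − f_D:
f_D·(-24.0 − -17.0) = -6.686 − 0.324×(-17.0) = -1.178
f_D = -1.178 / -7.0 = 0.1683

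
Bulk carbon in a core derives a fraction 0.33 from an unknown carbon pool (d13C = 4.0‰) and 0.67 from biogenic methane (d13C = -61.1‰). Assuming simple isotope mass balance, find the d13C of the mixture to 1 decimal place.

-39.6‰

δ_mix = f_A·δ_A + f_B·δ_B
δ_mix = 0.33 × (4.0) + 0.67 × (-61.1)
δ_mix = 1.32 + -40.94 = -39.62‰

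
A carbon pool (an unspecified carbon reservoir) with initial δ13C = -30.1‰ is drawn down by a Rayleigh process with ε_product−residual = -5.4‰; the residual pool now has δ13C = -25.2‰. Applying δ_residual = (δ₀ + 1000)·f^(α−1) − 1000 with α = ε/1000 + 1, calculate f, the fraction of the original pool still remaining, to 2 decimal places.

α − 1 = ε/1000 = -0.0054
(δ_res + 1000)/(δ₀ + 1000) = (-25.2 + 1000)/(-30.1 + 1000) = 974.8/969.9 = 1.005052
f = 1.005052^(1/-0.0054) = exp(ln(1.005052)/-0.0054) = exp(0.00504/-0.0054)
f = exp(-0.9332) = 0.3933

0.39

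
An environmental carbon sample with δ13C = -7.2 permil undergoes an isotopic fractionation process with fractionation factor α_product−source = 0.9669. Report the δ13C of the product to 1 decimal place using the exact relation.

-40.1 permil

δ_product = (δ_source + 1000)·α − 1000
δ_product = (-7.2 + 1000) × 0.9669 − 1000
δ_product = 959.938 − 1000 = -40.06 permil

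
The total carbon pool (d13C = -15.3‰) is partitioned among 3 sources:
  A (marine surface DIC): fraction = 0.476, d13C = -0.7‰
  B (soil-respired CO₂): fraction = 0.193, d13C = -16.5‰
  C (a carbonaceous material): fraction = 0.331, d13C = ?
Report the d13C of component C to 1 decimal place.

Isotope mass balance: δ_bulk = Σ fᵢ·δᵢ.
-15.3 = 0.476×(-0.7) + 0.193×(-16.5) + 0.331×δ_C
0.331·δ_C = -15.3 − (-3.518) = -11.782
δ_C = -11.782 / 0.331 = -35.60‰

-35.6‰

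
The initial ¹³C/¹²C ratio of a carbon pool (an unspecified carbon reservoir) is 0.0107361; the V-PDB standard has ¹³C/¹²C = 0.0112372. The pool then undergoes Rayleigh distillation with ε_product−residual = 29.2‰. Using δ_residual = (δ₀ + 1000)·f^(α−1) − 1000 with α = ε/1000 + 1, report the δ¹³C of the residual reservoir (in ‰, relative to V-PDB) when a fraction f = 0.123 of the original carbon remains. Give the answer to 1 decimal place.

-101.3‰

δ₀ = (0.0107361/0.0112372 − 1)×1000 = (0.955407 − 1)×1000 = -44.593‰
α − 1 = ε/1000 = 0.0292
f^(α−1) = 0.123^(0.0292) = 0.940644
δ_res = (-44.593 + 1000) × 0.940644 − 1000 = 898.698 − 1000 = -101.30‰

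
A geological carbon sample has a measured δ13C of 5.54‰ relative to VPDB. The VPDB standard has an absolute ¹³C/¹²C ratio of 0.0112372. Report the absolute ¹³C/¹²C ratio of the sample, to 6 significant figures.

0.0112995

R_sample = R_standard × (δ13C/1000 + 1)
R_sample = 0.0112372 × (5.54/1000 + 1) = 0.0112372 × 1.005540
R_sample = 0.0112995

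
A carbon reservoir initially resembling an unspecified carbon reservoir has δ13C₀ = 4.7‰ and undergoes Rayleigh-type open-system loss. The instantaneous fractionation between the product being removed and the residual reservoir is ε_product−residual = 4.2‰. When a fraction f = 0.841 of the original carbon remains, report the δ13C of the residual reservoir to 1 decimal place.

Rayleigh residual: δ_res = (δ₀ + 1000)·f^(α−1) − 1000
α = ε/1000 + 1 = 1.00420, so α − 1 = 0.00420
f^(α−1) = 0.841^(0.00420) = 0.999273
δ_res = (4.7 + 1000) × 0.999273 − 1000 = 1003.970 − 1000 = 3.97‰

4.0‰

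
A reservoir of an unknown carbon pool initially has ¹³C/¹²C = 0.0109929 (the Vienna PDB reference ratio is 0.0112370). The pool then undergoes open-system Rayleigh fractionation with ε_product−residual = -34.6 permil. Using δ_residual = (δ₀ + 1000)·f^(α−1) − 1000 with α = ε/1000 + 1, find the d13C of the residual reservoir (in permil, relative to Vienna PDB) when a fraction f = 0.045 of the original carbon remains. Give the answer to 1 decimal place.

89.1 permil

δ₀ = (0.0109929/0.0112370 − 1)×1000 = (0.978277 − 1)×1000 = -21.723 permil
α − 1 = ε/1000 = -0.0346
f^(α−1) = 0.045^(-0.0346) = 1.113266
δ_res = (-21.723 + 1000) × 1.113266 − 1000 = 1089.082 − 1000 = 89.08 permil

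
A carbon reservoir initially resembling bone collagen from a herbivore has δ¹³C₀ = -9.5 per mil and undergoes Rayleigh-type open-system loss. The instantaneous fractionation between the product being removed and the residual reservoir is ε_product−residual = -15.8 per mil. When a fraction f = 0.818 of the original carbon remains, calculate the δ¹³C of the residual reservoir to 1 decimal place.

-6.4 per mil

Rayleigh residual: δ_res = (δ₀ + 1000)·f^(α−1) − 1000
α = ε/1000 + 1 = 0.98420, so α − 1 = -0.01580
f^(α−1) = 0.818^(-0.01580) = 1.003179
δ_res = (-9.5 + 1000) × 1.003179 − 1000 = 993.649 − 1000 = -6.35 per mil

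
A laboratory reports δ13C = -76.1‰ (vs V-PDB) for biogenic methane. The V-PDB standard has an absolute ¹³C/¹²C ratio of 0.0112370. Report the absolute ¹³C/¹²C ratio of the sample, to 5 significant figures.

0.010382

R_sample = R_standard × (δ13C/1000 + 1)
R_sample = 0.0112370 × (-76.1/1000 + 1) = 0.0112370 × 0.923900
R_sample = 0.0103819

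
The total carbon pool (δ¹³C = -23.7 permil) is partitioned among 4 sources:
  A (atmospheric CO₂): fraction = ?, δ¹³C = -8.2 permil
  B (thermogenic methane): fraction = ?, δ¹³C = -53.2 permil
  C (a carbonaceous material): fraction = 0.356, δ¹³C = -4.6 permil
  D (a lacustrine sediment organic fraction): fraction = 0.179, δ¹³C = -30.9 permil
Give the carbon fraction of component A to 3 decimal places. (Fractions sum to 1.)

0.182

Let f_A and f_B be the unknown fractions; fractions sum to 1 so f_A + f_B = 0.465.
Mass balance: Σ fᵢ·δᵢ = δ_bulk ⇒ f_A·(-8.2) + f_B·(-53.2) = -23.7 − (-7.169) = -16.531
Substitute f_B = 0.465 − f_A:
f_A·(-8.2 − -53.2) = -16.531 − 0.465×(-53.2) = 8.207
f_A = 8.207 / 45.0 = 0.1824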